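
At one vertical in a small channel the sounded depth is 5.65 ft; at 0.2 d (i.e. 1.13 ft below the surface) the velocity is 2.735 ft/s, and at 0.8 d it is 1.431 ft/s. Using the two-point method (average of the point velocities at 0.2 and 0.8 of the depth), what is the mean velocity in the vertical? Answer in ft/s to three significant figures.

v̄ = (2.735 + 1.431) / 2 = 2.083 ft/s

2.08 ft/s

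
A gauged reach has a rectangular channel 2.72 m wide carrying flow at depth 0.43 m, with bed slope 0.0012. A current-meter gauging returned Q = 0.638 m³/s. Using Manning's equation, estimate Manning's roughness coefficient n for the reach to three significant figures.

0.0301

A = b·y = 2.72 × 0.43 = 1.170 m²
P = b + 2y = 2.72 + 2×0.43 = 3.580 m
R = A/P = 1.170/3.580 = 0.3267 m
n = (1/Q)·A·R^(2/3)·S^(1/2) = (1/0.638) × 1.170 × 0.4744 × 0.03464 = 0.03012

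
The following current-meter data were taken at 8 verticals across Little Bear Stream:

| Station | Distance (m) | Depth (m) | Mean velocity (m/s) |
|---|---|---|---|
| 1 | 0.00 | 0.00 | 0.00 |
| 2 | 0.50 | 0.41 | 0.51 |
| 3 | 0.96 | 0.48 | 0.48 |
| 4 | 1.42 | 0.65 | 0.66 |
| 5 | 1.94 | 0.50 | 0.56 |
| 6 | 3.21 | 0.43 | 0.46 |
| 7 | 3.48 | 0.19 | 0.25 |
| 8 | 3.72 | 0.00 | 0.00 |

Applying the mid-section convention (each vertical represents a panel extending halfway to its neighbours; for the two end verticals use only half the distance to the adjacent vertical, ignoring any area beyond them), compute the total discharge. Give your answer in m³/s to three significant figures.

0.832 m³/s

w_2 = (0.96 − 0.00)/2 = 0.48 m; q_2 = 0.51 × 0.41 × 0.48 = 0.1004 m³/s
w_3 = (1.42 − 0.50)/2 = 0.46 m; q_3 = 0.48 × 0.48 × 0.46 = 0.1060 m³/s
w_4 = (1.94 − 0.96)/2 = 0.49 m; q_4 = 0.66 × 0.65 × 0.49 = 0.2102 m³/s
w_5 = (3.21 − 1.42)/2 = 0.895 m; q_5 = 0.56 × 0.50 × 0.895 = 0.2506 m³/s
w_6 = (3.48 − 1.94)/2 = 0.77 m; q_6 = 0.46 × 0.43 × 0.77 = 0.1523 m³/s
w_7 = (3.72 − 3.21)/2 = 0.255 m; q_7 = 0.25 × 0.19 × 0.255 = 0.01211 m³/s
Stations 1, 8 contribute zero (depth or velocity is 0).
Q = Σ qᵢ = 0.8316 m³/s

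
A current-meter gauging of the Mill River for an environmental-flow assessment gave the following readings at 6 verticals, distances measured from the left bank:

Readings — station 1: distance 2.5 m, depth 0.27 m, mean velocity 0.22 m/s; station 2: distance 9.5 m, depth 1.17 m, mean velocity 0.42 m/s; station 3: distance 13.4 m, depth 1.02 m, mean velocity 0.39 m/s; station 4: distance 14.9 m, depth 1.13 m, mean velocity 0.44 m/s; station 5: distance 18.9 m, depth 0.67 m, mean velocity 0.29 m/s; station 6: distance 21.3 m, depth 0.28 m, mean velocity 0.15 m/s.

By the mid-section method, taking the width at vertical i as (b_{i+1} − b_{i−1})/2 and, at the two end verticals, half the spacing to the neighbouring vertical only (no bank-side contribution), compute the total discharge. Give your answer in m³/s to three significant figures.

6.00 m³/s

w_1 = (9.5 − 2.5)/2 = 3.5 m; q_1 = 0.22 × 0.27 × 3.5 = 0.2079 m³/s
w_2 = (13.4 − 2.5)/2 = 5.45 m; q_2 = 0.42 × 1.17 × 5.45 = 2.678 m³/s
w_3 = (14.9 − 9.5)/2 = 2.7 m; q_3 = 0.39 × 1.02 × 2.7 = 1.074 m³/s
w_4 = (18.9 − 13.4)/2 = 2.75 m; q_4 = 0.44 × 1.13 × 2.75 = 1.367 m³/s
w_5 = (21.3 − 14.9)/2 = 3.2 m; q_5 = 0.29 × 0.67 × 3.2 = 0.6218 m³/s
w_6 = (21.3 − 18.9)/2 = 1.2 m; q_6 = 0.15 × 0.28 × 1.2 = 0.05040 m³/s
Q = Σ qᵢ = 6.000 m³/s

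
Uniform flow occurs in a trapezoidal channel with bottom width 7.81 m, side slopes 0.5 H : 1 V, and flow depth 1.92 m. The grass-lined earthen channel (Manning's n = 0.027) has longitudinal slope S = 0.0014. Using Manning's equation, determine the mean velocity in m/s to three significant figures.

A = (b + z·y)·y = (7.81 + 0.5×1.92)×1.92 = 16.84 m²
P = b + 2y√(1+z²) = 7.81 + 2×1.92×√(1+0.5²) = 12.10 m
R = A/P = 16.84/12.10 = 1.391 m
Q = (1/n)·A·R^(2/3)·S^(1/2) = (1/0.027) × 16.84 × 1.391^(2/3) × 0.0014^(1/2) = 29.08 m³/s
V = Q/A = 29.08/16.84 = 1.727 m/s

1.73 m/s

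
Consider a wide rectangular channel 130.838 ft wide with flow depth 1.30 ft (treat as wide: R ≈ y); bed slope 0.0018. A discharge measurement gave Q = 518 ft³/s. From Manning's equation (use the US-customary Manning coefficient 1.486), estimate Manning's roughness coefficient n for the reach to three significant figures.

A = b·y = 130.838 × 1.30 = 170.1 ft²
Wide channel: R ≈ y = 1.30 ft
n = (1.486/Q)·A·R^(2/3)·S^(1/2) = (1.486/518) × 170.1 × 1.191 × 0.04243 = 0.02466

0.0247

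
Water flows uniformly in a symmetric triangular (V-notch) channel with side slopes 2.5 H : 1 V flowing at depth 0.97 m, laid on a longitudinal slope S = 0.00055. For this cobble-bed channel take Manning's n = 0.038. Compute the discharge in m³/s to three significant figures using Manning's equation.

0.853 m³/s

A = z·y² = 2.5×0.97² = 2.352 m²
P = 2y√(1+z²) = 2×0.97×√(1+2.5²) = 5.224 m
R = A/P = 2.352/5.224 = 0.4503 m
Q = (1/n)·A·R^(2/3)·S^(1/2) = (1/0.038) × 2.352 × 0.4503^(2/3) × 0.00055^(1/2) = 0.8529 m³/s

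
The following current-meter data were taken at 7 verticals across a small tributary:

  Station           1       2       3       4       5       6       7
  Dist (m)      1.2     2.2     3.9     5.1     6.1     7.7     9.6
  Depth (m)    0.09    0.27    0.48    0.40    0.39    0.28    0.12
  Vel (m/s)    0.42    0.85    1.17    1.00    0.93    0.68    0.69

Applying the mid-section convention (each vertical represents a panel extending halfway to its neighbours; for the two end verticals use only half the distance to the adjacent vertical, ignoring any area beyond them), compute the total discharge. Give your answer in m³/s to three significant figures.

2.47 m³/s

w_1 = (2.2 − 1.2)/2 = 0.5 m; q_1 = 0.42 × 0.09 × 0.5 = 0.01890 m³/s
w_2 = (3.9 − 1.2)/2 = 1.35 m; q_2 = 0.85 × 0.27 × 1.35 = 0.3098 m³/s
w_3 = (5.1 − 2.2)/2 = 1.45 m; q_3 = 1.17 × 0.48 × 1.45 = 0.8143 m³/s
w_4 = (6.1 − 3.9)/2 = 1.1 m; q_4 = 1.00 × 0.40 × 1.1 = 0.4400 m³/s
w_5 = (7.7 − 5.1)/2 = 1.3 m; q_5 = 0.93 × 0.39 × 1.3 = 0.4715 m³/s
w_6 = (9.6 − 6.1)/2 = 1.75 m; q_6 = 0.68 × 0.28 × 1.75 = 0.3332 m³/s
w_7 = (9.6 − 7.7)/2 = 0.95 m; q_7 = 0.69 × 0.12 × 0.95 = 0.07866 m³/s
Q = Σ qᵢ = 2.466 m³/s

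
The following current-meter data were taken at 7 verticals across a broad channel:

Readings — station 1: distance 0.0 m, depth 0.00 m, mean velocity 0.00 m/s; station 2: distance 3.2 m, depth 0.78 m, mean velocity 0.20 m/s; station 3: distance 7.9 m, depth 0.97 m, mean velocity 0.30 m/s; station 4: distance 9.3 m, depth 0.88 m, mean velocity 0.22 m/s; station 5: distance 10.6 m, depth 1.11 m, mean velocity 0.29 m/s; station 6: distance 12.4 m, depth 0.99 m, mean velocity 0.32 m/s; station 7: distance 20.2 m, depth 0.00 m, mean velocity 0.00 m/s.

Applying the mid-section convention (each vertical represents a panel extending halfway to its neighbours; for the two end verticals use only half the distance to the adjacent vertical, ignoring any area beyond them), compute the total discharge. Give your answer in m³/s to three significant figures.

3.78 m³/s

w_2 = (7.9 − 0.0)/2 = 3.95 m; q_2 = 0.20 × 0.78 × 3.95 = 0.6162 m³/s
w_3 = (9.3 − 3.2)/2 = 3.05 m; q_3 = 0.30 × 0.97 × 3.05 = 0.8876 m³/s
w_4 = (10.6 − 7.9)/2 = 1.35 m; q_4 = 0.22 × 0.88 × 1.35 = 0.2614 m³/s
w_5 = (12.4 − 9.3)/2 = 1.55 m; q_5 = 0.29 × 1.11 × 1.55 = 0.4989 m³/s
w_6 = (20.2 − 10.6)/2 = 4.8 m; q_6 = 0.32 × 0.99 × 4.8 = 1.521 m³/s
Stations 1, 7 contribute zero (depth or velocity is 0).
Q = Σ qᵢ = 3.785 m³/s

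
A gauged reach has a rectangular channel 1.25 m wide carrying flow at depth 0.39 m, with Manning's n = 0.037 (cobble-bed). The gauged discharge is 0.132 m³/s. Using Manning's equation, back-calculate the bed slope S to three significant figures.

A = b·y = 1.25 × 0.39 = 0.4875 m²
P = b + 2y = 1.25 + 2×0.39 = 2.030 m
R = A/P = 0.4875/2.030 = 0.2401 m
S = (Q·n / (1·A·R^(2/3)))² = (0.132×0.037 / (1×0.4875×0.3864))² = 0.0006724

0.000672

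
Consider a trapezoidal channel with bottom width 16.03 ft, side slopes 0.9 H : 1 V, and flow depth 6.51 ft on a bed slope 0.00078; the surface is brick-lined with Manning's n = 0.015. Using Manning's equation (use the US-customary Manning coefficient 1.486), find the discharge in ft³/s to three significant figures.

1030 ft³/s

A = (b + z·y)·y = (16.03 + 0.9×6.51)×6.51 = 142.5 ft²
P = b + 2y√(1+z²) = 16.03 + 2×6.51×√(1+0.9²) = 33.55 ft
R = A/P = 142.5/33.55 = 4.248 ft
Q = (1.486/n)·A·R^(2/3)·S^(1/2) = (1.486/0.015) × 142.5 × 4.248^(2/3) × 0.00078^(1/2) = 1034 ft³/s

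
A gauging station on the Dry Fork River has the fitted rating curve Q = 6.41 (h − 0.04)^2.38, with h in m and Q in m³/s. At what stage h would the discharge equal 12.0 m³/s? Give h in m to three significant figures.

h − h₀ = (Q/C)^(1/b) = (12.0/6.41)^(1/2.38) = 1.301 m
h = 0.04 + 1.301 = 1.341 m

1.34 m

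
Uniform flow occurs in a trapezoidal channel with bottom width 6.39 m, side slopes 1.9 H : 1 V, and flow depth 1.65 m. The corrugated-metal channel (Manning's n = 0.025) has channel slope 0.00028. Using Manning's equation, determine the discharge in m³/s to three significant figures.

A = (b + z·y)·y = (6.39 + 1.9×1.65)×1.65 = 15.72 m²
P = b + 2y√(1+z²) = 6.39 + 2×1.65×√(1+1.9²) = 13.48 m
R = A/P = 15.72/13.48 = 1.166 m
Q = (1/n)·A·R^(2/3)·S^(1/2) = (1/0.025) × 15.72 × 1.166^(2/3) × 0.00028^(1/2) = 11.66 m³/s

11.7 m³/s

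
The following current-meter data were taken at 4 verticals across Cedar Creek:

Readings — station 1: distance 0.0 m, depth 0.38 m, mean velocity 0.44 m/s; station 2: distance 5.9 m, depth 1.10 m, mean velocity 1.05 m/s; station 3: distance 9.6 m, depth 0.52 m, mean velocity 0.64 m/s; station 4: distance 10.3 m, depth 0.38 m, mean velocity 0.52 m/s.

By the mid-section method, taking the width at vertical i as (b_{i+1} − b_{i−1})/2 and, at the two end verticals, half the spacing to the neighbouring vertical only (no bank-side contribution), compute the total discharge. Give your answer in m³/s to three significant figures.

6.84 m³/s

w_1 = (5.9 − 0.0)/2 = 2.95 m; q_1 = 0.44 × 0.38 × 2.95 = 0.4932 m³/s
w_2 = (9.6 − 0.0)/2 = 4.8 m; q_2 = 1.05 × 1.10 × 4.8 = 5.544 m³/s
w_3 = (10.3 − 5.9)/2 = 2.2 m; q_3 = 0.64 × 0.52 × 2.2 = 0.7322 m³/s
w_4 = (10.3 − 9.6)/2 = 0.35 m; q_4 = 0.52 × 0.38 × 0.35 = 0.06916 m³/s
Q = Σ qᵢ = 6.839 m³/s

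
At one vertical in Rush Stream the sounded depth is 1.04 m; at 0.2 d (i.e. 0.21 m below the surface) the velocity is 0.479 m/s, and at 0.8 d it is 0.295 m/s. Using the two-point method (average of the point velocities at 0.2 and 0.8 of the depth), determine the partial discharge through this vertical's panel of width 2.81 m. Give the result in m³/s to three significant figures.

1.13 m³/s

v̄ = (0.479 + 0.295) / 2 = 0.3870 m/s
q = v̄ × d × w = 0.3870 × 1.04 × 2.81 = 1.131 m³/s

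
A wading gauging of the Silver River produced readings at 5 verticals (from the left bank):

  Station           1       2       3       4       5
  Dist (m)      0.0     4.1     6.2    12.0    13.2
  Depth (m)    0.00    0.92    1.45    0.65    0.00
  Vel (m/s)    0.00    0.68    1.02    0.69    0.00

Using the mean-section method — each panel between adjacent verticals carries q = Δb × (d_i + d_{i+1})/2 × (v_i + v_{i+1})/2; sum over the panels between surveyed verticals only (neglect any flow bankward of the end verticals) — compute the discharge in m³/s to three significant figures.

Panel 1-2: Δb = 4.1 m, d̄ = (0.00+0.92)/2 = 0.46, v̄ = (0.00+0.68)/2 = 0.34 → q = 4.1×0.46×0.34 = 0.6412 m³/s
Panel 2-3: Δb = 2.1 m, d̄ = (0.92+1.45)/2 = 1.185, v̄ = (0.68+1.02)/2 = 0.85 → q = 2.1×1.185×0.85 = 2.115 m³/s
Panel 3-4: Δb = 5.8 m, d̄ = (1.45+0.65)/2 = 1.05, v̄ = (1.02+0.69)/2 = 0.855 → q = 5.8×1.05×0.855 = 5.207 m³/s
Panel 4-5: Δb = 1.2 m, d̄ = (0.65+0.00)/2 = 0.325, v̄ = (0.69+0.00)/2 = 0.345 → q = 1.2×0.325×0.345 = 0.1346 m³/s
Q = Σ q = 8.098 m³/s

8.10 m³/s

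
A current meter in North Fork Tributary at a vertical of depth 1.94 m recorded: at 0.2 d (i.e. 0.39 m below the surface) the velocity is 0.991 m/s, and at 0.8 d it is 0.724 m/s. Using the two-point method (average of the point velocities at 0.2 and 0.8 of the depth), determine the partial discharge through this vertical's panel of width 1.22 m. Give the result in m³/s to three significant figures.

2.03 m³/s

v̄ = (0.991 + 0.724) / 2 = 0.8575 m/s
q = v̄ × d × w = 0.8575 × 1.94 × 1.22 = 2.030 m³/s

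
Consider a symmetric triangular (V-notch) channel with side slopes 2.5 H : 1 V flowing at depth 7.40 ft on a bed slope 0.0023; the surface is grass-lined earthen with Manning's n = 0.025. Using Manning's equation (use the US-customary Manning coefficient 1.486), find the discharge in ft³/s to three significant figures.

A = z·y² = 2.5×7.40² = 136.9 ft²
P = 2y√(1+z²) = 2×7.40×√(1+2.5²) = 39.85 ft
R = A/P = 136.9/39.85 = 3.435 ft
Q = (1.486/n)·A·R^(2/3)·S^(1/2) = (1.486/0.025) × 136.9 × 3.435^(2/3) × 0.0023^(1/2) = 888.5 ft³/s

889 ft³/s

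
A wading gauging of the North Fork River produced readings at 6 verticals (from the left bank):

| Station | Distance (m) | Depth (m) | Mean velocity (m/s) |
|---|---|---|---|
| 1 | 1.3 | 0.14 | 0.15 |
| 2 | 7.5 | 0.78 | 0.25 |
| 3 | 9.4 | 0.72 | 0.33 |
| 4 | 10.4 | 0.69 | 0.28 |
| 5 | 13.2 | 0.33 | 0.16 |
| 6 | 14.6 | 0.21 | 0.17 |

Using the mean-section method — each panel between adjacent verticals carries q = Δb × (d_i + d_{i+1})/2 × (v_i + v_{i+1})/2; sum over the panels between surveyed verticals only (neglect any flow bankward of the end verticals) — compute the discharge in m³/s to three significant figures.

Panel 1-2: Δb = 6.2 m, d̄ = (0.14+0.78)/2 = 0.46, v̄ = (0.15+0.25)/2 = 0.2 → q = 6.2×0.46×0.2 = 0.5704 m³/s
Panel 2-3: Δb = 1.9 m, d̄ = (0.78+0.72)/2 = 0.75, v̄ = (0.25+0.33)/2 = 0.29 → q = 1.9×0.75×0.29 = 0.4133 m³/s
Panel 3-4: Δb = 1 m, d̄ = (0.72+0.69)/2 = 0.705, v̄ = (0.33+0.28)/2 = 0.305 → q = 1×0.705×0.305 = 0.2150 m³/s
Panel 4-5: Δb = 2.8 m, d̄ = (0.69+0.33)/2 = 0.51, v̄ = (0.28+0.16)/2 = 0.22 → q = 2.8×0.51×0.22 = 0.3142 m³/s
Panel 5-6: Δb = 1.4 m, d̄ = (0.33+0.21)/2 = 0.27, v̄ = (0.16+0.17)/2 = 0.165 → q = 1.4×0.27×0.165 = 0.06237 m³/s
Q = Σ q = 1.575 m³/s

1.58 m³/s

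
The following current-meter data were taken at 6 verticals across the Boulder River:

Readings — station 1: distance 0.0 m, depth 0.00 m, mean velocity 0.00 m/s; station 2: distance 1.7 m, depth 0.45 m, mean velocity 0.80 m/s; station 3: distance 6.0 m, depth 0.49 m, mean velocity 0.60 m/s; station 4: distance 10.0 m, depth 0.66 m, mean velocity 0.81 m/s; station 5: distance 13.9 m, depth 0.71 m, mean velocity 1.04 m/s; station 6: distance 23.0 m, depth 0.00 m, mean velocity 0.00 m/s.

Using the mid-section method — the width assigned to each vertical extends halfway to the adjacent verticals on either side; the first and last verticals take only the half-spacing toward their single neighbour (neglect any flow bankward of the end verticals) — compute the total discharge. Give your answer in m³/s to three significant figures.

w_2 = (6.0 − 0.0)/2 = 3 m; q_2 = 0.80 × 0.45 × 3 = 1.080 m³/s
w_3 = (10.0 − 1.7)/2 = 4.15 m; q_3 = 0.60 × 0.49 × 4.15 = 1.220 m³/s
w_4 = (13.9 − 6.0)/2 = 3.95 m; q_4 = 0.81 × 0.66 × 3.95 = 2.112 m³/s
w_5 = (23.0 − 10.0)/2 = 6.5 m; q_5 = 1.04 × 0.71 × 6.5 = 4.800 m³/s
Stations 1, 6 contribute zero (depth or velocity is 0).
Q = Σ qᵢ = 9.211 m³/s

9.21 m³/s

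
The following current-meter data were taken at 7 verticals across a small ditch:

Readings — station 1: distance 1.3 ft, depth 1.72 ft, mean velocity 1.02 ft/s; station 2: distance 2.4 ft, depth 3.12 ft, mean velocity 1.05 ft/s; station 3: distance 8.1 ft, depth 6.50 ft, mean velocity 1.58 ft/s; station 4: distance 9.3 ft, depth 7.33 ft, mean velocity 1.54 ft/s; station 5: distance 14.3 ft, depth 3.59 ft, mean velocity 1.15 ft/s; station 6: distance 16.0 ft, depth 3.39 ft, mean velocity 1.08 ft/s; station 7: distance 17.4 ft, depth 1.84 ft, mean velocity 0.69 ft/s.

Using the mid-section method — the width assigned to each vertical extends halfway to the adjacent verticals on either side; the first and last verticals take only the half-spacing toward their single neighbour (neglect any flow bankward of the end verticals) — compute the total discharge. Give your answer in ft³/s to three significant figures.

w_1 = (2.4 − 1.3)/2 = 0.55 ft; q_1 = 1.02 × 1.72 × 0.55 = 0.9649 ft³/s
w_2 = (8.1 − 1.3)/2 = 3.4 ft; q_2 = 1.05 × 3.12 × 3.4 = 11.14 ft³/s
w_3 = (9.3 − 2.4)/2 = 3.45 ft; q_3 = 1.58 × 6.50 × 3.45 = 35.43 ft³/s
w_4 = (14.3 − 8.1)/2 = 3.1 ft; q_4 = 1.54 × 7.33 × 3.1 = 34.99 ft³/s
w_5 = (16.0 − 9.3)/2 = 3.35 ft; q_5 = 1.15 × 3.59 × 3.35 = 13.83 ft³/s
w_6 = (17.4 − 14.3)/2 = 1.55 ft; q_6 = 1.08 × 3.39 × 1.55 = 5.675 ft³/s
w_7 = (17.4 − 16.0)/2 = 0.7 ft; q_7 = 0.69 × 1.84 × 0.7 = 0.8887 ft³/s
Q = Σ qᵢ = 102.9 ft³/s

103 ft³/s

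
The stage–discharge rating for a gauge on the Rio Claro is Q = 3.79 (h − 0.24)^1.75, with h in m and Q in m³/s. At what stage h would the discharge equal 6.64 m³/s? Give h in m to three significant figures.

1.62 m

h − h₀ = (Q/C)^(1/b) = (6.64/3.79)^(1/1.75) = 1.378 m
h = 0.24 + 1.378 = 1.618 m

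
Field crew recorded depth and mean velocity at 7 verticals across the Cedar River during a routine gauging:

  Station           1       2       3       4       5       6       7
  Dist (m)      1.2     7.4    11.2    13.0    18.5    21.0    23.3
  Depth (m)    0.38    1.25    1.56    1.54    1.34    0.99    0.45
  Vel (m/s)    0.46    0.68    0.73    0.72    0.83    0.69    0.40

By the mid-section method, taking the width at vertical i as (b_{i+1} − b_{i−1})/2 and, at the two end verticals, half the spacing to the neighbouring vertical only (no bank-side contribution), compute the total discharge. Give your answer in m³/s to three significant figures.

w_1 = (7.4 − 1.2)/2 = 3.1 m; q_1 = 0.46 × 0.38 × 3.1 = 0.5419 m³/s
w_2 = (11.2 − 1.2)/2 = 5 m; q_2 = 0.68 × 1.25 × 5 = 4.250 m³/s
w_3 = (13.0 − 7.4)/2 = 2.8 m; q_3 = 0.73 × 1.56 × 2.8 = 3.189 m³/s
w_4 = (18.5 − 11.2)/2 = 3.65 m; q_4 = 0.72 × 1.54 × 3.65 = 4.047 m³/s
w_5 = (21.0 − 13.0)/2 = 4 m; q_5 = 0.83 × 1.34 × 4 = 4.449 m³/s
w_6 = (23.3 − 18.5)/2 = 2.4 m; q_6 = 0.69 × 0.99 × 2.4 = 1.639 m³/s
w_7 = (23.3 − 21.0)/2 = 1.15 m; q_7 = 0.40 × 0.45 × 1.15 = 0.2070 m³/s
Q = Σ qᵢ = 18.32 m³/s

18.3 m³/s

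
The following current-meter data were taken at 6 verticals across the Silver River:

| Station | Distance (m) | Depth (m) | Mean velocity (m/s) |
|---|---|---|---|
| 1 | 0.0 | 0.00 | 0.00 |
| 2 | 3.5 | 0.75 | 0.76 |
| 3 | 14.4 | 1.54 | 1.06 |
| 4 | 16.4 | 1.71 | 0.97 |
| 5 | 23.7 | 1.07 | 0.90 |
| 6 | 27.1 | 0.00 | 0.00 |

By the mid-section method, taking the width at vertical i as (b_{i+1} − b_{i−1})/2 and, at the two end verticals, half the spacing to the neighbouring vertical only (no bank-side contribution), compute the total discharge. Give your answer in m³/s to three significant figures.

27.5 m³/s

w_2 = (14.4 − 0.0)/2 = 7.2 m; q_2 = 0.76 × 0.75 × 7.2 = 4.104 m³/s
w_3 = (16.4 − 3.5)/2 = 6.45 m; q_3 = 1.06 × 1.54 × 6.45 = 10.53 m³/s
w_4 = (23.7 − 14.4)/2 = 4.65 m; q_4 = 0.97 × 1.71 × 4.65 = 7.713 m³/s
w_5 = (27.1 − 16.4)/2 = 5.35 m; q_5 = 0.90 × 1.07 × 5.35 = 5.152 m³/s
Stations 1, 6 contribute zero (depth or velocity is 0).
Q = Σ qᵢ = 27.50 m³/s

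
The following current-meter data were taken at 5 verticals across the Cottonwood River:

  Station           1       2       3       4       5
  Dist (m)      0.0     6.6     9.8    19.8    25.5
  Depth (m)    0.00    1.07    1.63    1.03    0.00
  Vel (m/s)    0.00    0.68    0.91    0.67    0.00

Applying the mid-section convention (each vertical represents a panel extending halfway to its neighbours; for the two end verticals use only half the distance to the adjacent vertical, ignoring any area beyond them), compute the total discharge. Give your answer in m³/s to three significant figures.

18.8 m³/s

w_2 = (9.8 − 0.0)/2 = 4.9 m; q_2 = 0.68 × 1.07 × 4.9 = 3.565 m³/s
w_3 = (19.8 − 6.6)/2 = 6.6 m; q_3 = 0.91 × 1.63 × 6.6 = 9.790 m³/s
w_4 = (25.5 − 9.8)/2 = 7.85 m; q_4 = 0.67 × 1.03 × 7.85 = 5.417 m³/s
Stations 1, 5 contribute zero (depth or velocity is 0).
Q = Σ qᵢ = 18.77 m³/s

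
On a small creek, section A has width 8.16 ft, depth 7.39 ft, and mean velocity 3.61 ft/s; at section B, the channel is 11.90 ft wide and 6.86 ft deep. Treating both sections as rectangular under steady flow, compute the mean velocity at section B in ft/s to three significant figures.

Q = A₁V₁ = (8.16×7.39) × 3.61 = 217.7 ft³/s
A₂ = 11.90 × 6.86 = 81.63 ft²
V₂ = Q/A₂ = 217.7/81.63 = 2.667 ft/s

2.67 ft/s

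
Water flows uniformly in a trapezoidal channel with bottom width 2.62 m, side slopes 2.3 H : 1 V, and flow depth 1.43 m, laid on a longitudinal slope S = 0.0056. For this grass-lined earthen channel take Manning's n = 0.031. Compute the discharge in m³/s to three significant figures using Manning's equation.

18.5 m³/s

A = (b + z·y)·y = (2.62 + 2.3×1.43)×1.43 = 8.450 m²
P = b + 2y√(1+z²) = 2.62 + 2×1.43×√(1+2.3²) = 9.793 m
R = A/P = 8.450/9.793 = 0.8629 m
Q = (1/n)·A·R^(2/3)·S^(1/2) = (1/0.031) × 8.450 × 0.8629^(2/3) × 0.0056^(1/2) = 18.49 m³/s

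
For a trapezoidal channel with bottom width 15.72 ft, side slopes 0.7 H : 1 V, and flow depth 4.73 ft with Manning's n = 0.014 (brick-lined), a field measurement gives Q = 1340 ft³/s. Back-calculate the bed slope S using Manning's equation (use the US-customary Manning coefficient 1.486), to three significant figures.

A = (b + z·y)·y = (15.72 + 0.7×4.73)×4.73 = 90.02 ft²
P = b + 2y√(1+z²) = 15.72 + 2×4.73×√(1+0.7²) = 27.27 ft
R = A/P = 90.02/27.27 = 3.301 ft
S = (Q·n / (1.486·A·R^(2/3)))² = (1340×0.014 / (1.486×90.02×2.217))² = 0.004001

0.00400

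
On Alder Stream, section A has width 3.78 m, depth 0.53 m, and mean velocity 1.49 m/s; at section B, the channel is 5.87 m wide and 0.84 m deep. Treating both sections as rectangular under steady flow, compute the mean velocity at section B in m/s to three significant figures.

0.605 m/s

Q = A₁V₁ = (3.78×0.53) × 1.49 = 2.985 m³/s
A₂ = 5.87 × 0.84 = 4.931 m²
V₂ = Q/A₂ = 2.985/4.931 = 0.6054 m/s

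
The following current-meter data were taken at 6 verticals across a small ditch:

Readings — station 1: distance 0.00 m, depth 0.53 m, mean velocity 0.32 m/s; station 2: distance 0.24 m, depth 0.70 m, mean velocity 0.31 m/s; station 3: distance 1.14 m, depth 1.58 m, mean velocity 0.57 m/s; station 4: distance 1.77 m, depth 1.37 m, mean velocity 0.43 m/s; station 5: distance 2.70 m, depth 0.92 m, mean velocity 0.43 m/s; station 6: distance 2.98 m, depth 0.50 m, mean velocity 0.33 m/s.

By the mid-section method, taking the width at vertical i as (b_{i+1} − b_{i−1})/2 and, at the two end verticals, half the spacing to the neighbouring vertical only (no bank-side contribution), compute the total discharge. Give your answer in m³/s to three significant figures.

w_1 = (0.24 − 0.00)/2 = 0.12 m; q_1 = 0.32 × 0.53 × 0.12 = 0.02035 m³/s
w_2 = (1.14 − 0.00)/2 = 0.57 m; q_2 = 0.31 × 0.70 × 0.57 = 0.1237 m³/s
w_3 = (1.77 − 0.24)/2 = 0.765 m; q_3 = 0.57 × 1.58 × 0.765 = 0.6890 m³/s
w_4 = (2.70 − 1.14)/2 = 0.78 m; q_4 = 0.43 × 1.37 × 0.78 = 0.4595 m³/s
w_5 = (2.98 − 1.77)/2 = 0.605 m; q_5 = 0.43 × 0.92 × 0.605 = 0.2393 m³/s
w_6 = (2.98 − 2.70)/2 = 0.14 m; q_6 = 0.33 × 0.50 × 0.14 = 0.02310 m³/s
Q = Σ qᵢ = 1.555 m³/s

1.55 m³/s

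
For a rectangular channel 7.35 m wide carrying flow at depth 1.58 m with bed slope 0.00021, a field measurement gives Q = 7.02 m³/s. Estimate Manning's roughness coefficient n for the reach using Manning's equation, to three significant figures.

0.0256

A = b·y = 7.35 × 1.58 = 11.61 m²
P = b + 2y = 7.35 + 2×1.58 = 10.51 m
R = A/P = 11.61/10.51 = 1.105 m
n = (1/Q)·A·R^(2/3)·S^(1/2) = (1/7.02) × 11.61 × 1.069 × 0.01449 = 0.02562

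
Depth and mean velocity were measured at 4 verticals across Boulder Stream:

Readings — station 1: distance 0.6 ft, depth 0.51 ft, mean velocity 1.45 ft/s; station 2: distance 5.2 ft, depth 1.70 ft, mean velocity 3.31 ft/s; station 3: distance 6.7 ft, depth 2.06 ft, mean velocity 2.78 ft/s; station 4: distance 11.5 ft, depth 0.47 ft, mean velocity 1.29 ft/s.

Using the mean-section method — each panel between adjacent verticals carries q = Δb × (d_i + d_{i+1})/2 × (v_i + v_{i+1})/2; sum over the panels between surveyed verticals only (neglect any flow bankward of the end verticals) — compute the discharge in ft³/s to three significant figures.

33.0 ft³/s

Panel 1-2: Δb = 4.6 ft, d̄ = (0.51+1.70)/2 = 1.105, v̄ = (1.45+3.31)/2 = 2.38 → q = 4.6×1.105×2.38 = 12.10 ft³/s
Panel 2-3: Δb = 1.5 ft, d̄ = (1.70+2.06)/2 = 1.88, v̄ = (3.31+2.78)/2 = 3.045 → q = 1.5×1.88×3.045 = 8.587 ft³/s
Panel 3-4: Δb = 4.8 ft, d̄ = (2.06+0.47)/2 = 1.265, v̄ = (2.78+1.29)/2 = 2.035 → q = 4.8×1.265×2.035 = 12.36 ft³/s
Q = Σ q = 33.04 ft³/s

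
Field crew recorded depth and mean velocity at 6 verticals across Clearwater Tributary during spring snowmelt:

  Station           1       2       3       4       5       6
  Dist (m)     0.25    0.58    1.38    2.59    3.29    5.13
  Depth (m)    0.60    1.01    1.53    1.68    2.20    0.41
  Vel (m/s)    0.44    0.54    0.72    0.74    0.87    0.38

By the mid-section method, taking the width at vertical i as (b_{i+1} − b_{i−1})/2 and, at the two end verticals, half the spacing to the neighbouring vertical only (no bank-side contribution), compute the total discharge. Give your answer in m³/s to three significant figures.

5.22 m³/s

w_1 = (0.58 − 0.25)/2 = 0.165 m; q_1 = 0.44 × 0.60 × 0.165 = 0.04356 m³/s
w_2 = (1.38 − 0.25)/2 = 0.565 m; q_2 = 0.54 × 1.01 × 0.565 = 0.3082 m³/s
w_3 = (2.59 − 0.58)/2 = 1.005 m; q_3 = 0.72 × 1.53 × 1.005 = 1.107 m³/s
w_4 = (3.29 − 1.38)/2 = 0.955 m; q_4 = 0.74 × 1.68 × 0.955 = 1.187 m³/s
w_5 = (5.13 − 2.59)/2 = 1.27 m; q_5 = 0.87 × 2.20 × 1.27 = 2.431 m³/s
w_6 = (5.13 − 3.29)/2 = 0.92 m; q_6 = 0.38 × 0.41 × 0.92 = 0.1433 m³/s
Q = Σ qᵢ = 5.220 m³/s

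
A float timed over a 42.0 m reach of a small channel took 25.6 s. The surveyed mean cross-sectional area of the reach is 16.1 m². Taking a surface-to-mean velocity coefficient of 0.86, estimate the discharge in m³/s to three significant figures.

22.7 m³/s

v_surface = L / t̄ = 42.0 / 25.6 = 1.641 m/s
v_mean = 0.86 × 1.641 = 1.411 m/s
Q = A × v_mean = 16.1 × 1.411 = 22.72 m³/s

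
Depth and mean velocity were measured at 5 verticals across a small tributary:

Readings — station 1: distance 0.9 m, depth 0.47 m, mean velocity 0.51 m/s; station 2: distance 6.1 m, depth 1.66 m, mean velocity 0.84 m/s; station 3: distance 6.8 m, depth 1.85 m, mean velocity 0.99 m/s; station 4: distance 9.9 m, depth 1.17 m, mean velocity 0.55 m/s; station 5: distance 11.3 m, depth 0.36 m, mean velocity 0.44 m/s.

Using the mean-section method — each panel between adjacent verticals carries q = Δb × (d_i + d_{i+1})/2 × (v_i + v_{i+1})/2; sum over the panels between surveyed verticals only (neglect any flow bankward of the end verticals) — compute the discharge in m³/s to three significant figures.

9.00 m³/s

Panel 1-2: Δb = 5.2 m, d̄ = (0.47+1.66)/2 = 1.065, v̄ = (0.51+0.84)/2 = 0.675 → q = 5.2×1.065×0.675 = 3.738 m³/s
Panel 2-3: Δb = 0.7 m, d̄ = (1.66+1.85)/2 = 1.755, v̄ = (0.84+0.99)/2 = 0.915 → q = 0.7×1.755×0.915 = 1.124 m³/s
Panel 3-4: Δb = 3.1 m, d̄ = (1.85+1.17)/2 = 1.51, v̄ = (0.99+0.55)/2 = 0.77 → q = 3.1×1.51×0.77 = 3.604 m³/s
Panel 4-5: Δb = 1.4 m, d̄ = (1.17+0.36)/2 = 0.765, v̄ = (0.55+0.44)/2 = 0.495 → q = 1.4×0.765×0.495 = 0.5301 m³/s
Q = Σ q = 8.997 m³/s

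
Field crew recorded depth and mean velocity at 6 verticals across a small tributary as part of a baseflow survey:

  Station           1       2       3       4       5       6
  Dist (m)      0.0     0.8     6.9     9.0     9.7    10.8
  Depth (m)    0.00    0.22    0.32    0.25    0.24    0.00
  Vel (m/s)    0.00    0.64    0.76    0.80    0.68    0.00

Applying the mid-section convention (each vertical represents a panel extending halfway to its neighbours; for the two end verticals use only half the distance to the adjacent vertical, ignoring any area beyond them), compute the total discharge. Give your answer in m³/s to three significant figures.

w_2 = (6.9 − 0.0)/2 = 3.45 m; q_2 = 0.64 × 0.22 × 3.45 = 0.4858 m³/s
w_3 = (9.0 − 0.8)/2 = 4.1 m; q_3 = 0.76 × 0.32 × 4.1 = 0.9971 m³/s
w_4 = (9.7 − 6.9)/2 = 1.4 m; q_4 = 0.80 × 0.25 × 1.4 = 0.2800 m³/s
w_5 = (10.8 − 9.0)/2 = 0.9 m; q_5 = 0.68 × 0.24 × 0.9 = 0.1469 m³/s
Stations 1, 6 contribute zero (depth or velocity is 0).
Q = Σ qᵢ = 1.910 m³/s

1.91 m³/s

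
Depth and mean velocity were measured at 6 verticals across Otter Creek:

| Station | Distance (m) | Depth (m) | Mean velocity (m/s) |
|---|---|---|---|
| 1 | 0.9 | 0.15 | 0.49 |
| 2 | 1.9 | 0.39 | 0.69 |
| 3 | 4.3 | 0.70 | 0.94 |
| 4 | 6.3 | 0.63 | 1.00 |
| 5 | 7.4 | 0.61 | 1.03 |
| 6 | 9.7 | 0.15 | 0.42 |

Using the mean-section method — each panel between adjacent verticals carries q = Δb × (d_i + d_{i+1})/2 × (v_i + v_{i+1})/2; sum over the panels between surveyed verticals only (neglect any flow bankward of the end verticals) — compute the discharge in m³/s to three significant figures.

3.84 m³/s

Panel 1-2: Δb = 1 m, d̄ = (0.15+0.39)/2 = 0.27, v̄ = (0.49+0.69)/2 = 0.59 → q = 1×0.27×0.59 = 0.1593 m³/s
Panel 2-3: Δb = 2.4 m, d̄ = (0.39+0.70)/2 = 0.545, v̄ = (0.69+0.94)/2 = 0.815 → q = 2.4×0.545×0.815 = 1.066 m³/s
Panel 3-4: Δb = 2 m, d̄ = (0.70+0.63)/2 = 0.665, v̄ = (0.94+1.00)/2 = 0.97 → q = 2×0.665×0.97 = 1.290 m³/s
Panel 4-5: Δb = 1.1 m, d̄ = (0.63+0.61)/2 = 0.62, v̄ = (1.00+1.03)/2 = 1.015 → q = 1.1×0.62×1.015 = 0.6922 m³/s
Panel 5-6: Δb = 2.3 m, d̄ = (0.61+0.15)/2 = 0.38, v̄ = (1.03+0.42)/2 = 0.725 → q = 2.3×0.38×0.725 = 0.6337 m³/s
Q = Σ q = 3.841 m³/s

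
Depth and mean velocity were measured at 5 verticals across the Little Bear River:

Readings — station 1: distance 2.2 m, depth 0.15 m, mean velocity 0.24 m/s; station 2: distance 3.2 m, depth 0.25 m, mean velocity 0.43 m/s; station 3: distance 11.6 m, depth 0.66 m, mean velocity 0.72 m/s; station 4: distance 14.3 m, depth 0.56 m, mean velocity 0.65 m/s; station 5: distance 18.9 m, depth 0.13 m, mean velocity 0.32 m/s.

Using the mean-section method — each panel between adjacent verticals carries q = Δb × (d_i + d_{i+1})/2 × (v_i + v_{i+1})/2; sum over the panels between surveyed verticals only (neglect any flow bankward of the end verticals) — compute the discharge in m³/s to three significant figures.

4.16 m³/s

Panel 1-2: Δb = 1 m, d̄ = (0.15+0.25)/2 = 0.2, v̄ = (0.24+0.43)/2 = 0.335 → q = 1×0.2×0.335 = 0.06700 m³/s
Panel 2-3: Δb = 8.4 m, d̄ = (0.25+0.66)/2 = 0.455, v̄ = (0.43+0.72)/2 = 0.575 → q = 8.4×0.455×0.575 = 2.198 m³/s
Panel 3-4: Δb = 2.7 m, d̄ = (0.66+0.56)/2 = 0.61, v̄ = (0.72+0.65)/2 = 0.685 → q = 2.7×0.61×0.685 = 1.128 m³/s
Panel 4-5: Δb = 4.6 m, d̄ = (0.56+0.13)/2 = 0.345, v̄ = (0.65+0.32)/2 = 0.485 → q = 4.6×0.345×0.485 = 0.7697 m³/s
Q = Σ q = 4.163 m³/s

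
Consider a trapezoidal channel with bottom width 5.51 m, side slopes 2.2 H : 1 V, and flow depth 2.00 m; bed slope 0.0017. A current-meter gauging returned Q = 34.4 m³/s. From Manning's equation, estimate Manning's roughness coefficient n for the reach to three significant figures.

0.0284

A = (b + z·y)·y = (5.51 + 2.2×2.00)×2.00 = 19.82 m²
P = b + 2y√(1+z²) = 5.51 + 2×2.00×√(1+2.2²) = 15.18 m
R = A/P = 19.82/15.18 = 1.306 m
n = (1/Q)·A·R^(2/3)·S^(1/2) = (1/34.4) × 19.82 × 1.195 × 0.04123 = 0.02838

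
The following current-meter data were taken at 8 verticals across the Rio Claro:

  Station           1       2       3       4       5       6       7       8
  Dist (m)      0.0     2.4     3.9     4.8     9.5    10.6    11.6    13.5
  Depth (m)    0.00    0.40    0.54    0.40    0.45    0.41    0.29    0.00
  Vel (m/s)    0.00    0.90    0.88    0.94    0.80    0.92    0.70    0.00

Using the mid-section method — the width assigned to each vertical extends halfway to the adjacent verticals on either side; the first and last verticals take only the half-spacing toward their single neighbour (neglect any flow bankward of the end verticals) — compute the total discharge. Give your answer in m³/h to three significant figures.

14600 m³/h

w_2 = (3.9 − 0.0)/2 = 1.95 m; q_2 = 0.90 × 0.40 × 1.95 = 0.7020 m³/s
w_3 = (4.8 − 2.4)/2 = 1.2 m; q_3 = 0.88 × 0.54 × 1.2 = 0.5702 m³/s
w_4 = (9.5 − 3.9)/2 = 2.8 m; q_4 = 0.94 × 0.40 × 2.8 = 1.053 m³/s
w_5 = (10.6 − 4.8)/2 = 2.9 m; q_5 = 0.80 × 0.45 × 2.9 = 1.044 m³/s
w_6 = (11.6 − 9.5)/2 = 1.05 m; q_6 = 0.92 × 0.41 × 1.05 = 0.3961 m³/s
w_7 = (13.5 − 10.6)/2 = 1.45 m; q_7 = 0.70 × 0.29 × 1.45 = 0.2944 m³/s
Stations 1, 8 contribute zero (depth or velocity is 0).
Q = Σ qᵢ = 4.059 m³/s
= 4.059 × 3600 = 14610 m³/h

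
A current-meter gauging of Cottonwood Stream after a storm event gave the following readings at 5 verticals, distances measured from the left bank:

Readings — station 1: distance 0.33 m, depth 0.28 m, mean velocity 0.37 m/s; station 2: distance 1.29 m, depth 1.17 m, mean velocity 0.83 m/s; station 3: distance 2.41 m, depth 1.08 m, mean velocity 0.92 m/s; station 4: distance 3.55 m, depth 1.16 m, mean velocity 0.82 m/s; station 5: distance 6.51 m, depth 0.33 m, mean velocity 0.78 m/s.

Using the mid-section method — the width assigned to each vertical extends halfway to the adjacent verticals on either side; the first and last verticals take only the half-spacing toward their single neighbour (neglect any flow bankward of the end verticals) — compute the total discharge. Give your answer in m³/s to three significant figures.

4.51 m³/s

w_1 = (1.29 − 0.33)/2 = 0.48 m; q_1 = 0.37 × 0.28 × 0.48 = 0.04973 m³/s
w_2 = (2.41 − 0.33)/2 = 1.04 m; q_2 = 0.83 × 1.17 × 1.04 = 1.010 m³/s
w_3 = (3.55 − 1.29)/2 = 1.13 m; q_3 = 0.92 × 1.08 × 1.13 = 1.123 m³/s
w_4 = (6.51 − 2.41)/2 = 2.05 m; q_4 = 0.82 × 1.16 × 2.05 = 1.950 m³/s
w_5 = (6.51 − 3.55)/2 = 1.48 m; q_5 = 0.78 × 0.33 × 1.48 = 0.3810 m³/s
Q = Σ qᵢ = 4.513 m³/s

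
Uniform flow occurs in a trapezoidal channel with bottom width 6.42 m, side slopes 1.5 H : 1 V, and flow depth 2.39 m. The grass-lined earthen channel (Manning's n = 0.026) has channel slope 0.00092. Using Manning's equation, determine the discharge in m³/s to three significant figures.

38.0 m³/s

A = (b + z·y)·y = (6.42 + 1.5×2.39)×2.39 = 23.91 m²
P = b + 2y√(1+z²) = 6.42 + 2×2.39×√(1+1.5²) = 15.04 m
R = A/P = 23.91/15.04 = 1.590 m
Q = (1/n)·A·R^(2/3)·S^(1/2) = (1/0.026) × 23.91 × 1.590^(2/3) × 0.00092^(1/2) = 38.00 m³/s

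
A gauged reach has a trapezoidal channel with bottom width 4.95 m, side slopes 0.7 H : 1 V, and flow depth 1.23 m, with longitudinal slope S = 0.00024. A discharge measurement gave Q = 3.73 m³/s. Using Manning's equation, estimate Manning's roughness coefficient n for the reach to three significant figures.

0.0276

A = (b + z·y)·y = (4.95 + 0.7×1.23)×1.23 = 7.148 m²
P = b + 2y√(1+z²) = 4.95 + 2×1.23×√(1+0.7²) = 7.953 m
R = A/P = 7.148/7.953 = 0.8987 m
n = (1/Q)·A·R^(2/3)·S^(1/2) = (1/3.73) × 7.148 × 0.9313 × 0.01549 = 0.02765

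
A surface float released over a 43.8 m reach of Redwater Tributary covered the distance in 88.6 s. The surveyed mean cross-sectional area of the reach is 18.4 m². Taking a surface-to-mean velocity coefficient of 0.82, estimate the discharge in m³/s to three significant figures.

v_surface = L / t̄ = 43.8 / 88.6 = 0.4944 m/s
v_mean = 0.82 × 0.4944 = 0.4054 m/s
Q = A × v_mean = 18.4 × 0.4054 = 7.459 m³/s

7.46 m³/s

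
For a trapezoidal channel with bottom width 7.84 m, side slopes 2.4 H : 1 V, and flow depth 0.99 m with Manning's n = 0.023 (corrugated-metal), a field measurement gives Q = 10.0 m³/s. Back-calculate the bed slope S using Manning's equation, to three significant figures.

0.000722

A = (b + z·y)·y = (7.84 + 2.4×0.99)×0.99 = 10.11 m²
P = b + 2y√(1+z²) = 7.84 + 2×0.99×√(1+2.4²) = 12.99 m
R = A/P = 10.11/12.99 = 0.7787 m
S = (Q·n / (1·A·R^(2/3)))² = (10.0×0.023 / (1×10.11×0.8464))² = 0.0007219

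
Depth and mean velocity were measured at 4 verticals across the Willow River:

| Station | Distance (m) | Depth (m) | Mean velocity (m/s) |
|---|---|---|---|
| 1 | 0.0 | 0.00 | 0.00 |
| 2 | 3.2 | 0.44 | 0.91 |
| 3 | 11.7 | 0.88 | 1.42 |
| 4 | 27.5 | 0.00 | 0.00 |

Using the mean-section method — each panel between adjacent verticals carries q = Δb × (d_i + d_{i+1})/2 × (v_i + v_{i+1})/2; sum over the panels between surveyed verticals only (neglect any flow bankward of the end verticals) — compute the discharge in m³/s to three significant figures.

11.8 m³/s

Panel 1-2: Δb = 3.2 m, d̄ = (0.00+0.44)/2 = 0.22, v̄ = (0.00+0.91)/2 = 0.455 → q = 3.2×0.22×0.455 = 0.3203 m³/s
Panel 2-3: Δb = 8.5 m, d̄ = (0.44+0.88)/2 = 0.66, v̄ = (0.91+1.42)/2 = 1.165 → q = 8.5×0.66×1.165 = 6.536 m³/s
Panel 3-4: Δb = 15.8 m, d̄ = (0.88+0.00)/2 = 0.44, v̄ = (1.42+0.00)/2 = 0.71 → q = 15.8×0.44×0.71 = 4.936 m³/s
Q = Σ q = 11.79 m³/s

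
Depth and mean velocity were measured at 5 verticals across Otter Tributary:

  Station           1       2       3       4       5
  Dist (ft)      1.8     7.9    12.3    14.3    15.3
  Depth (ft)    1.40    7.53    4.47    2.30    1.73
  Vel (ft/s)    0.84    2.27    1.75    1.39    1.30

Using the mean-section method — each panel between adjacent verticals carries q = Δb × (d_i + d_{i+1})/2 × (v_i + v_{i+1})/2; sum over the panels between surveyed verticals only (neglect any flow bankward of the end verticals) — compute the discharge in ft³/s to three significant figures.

109 ft³/s

Panel 1-2: Δb = 6.1 ft, d̄ = (1.40+7.53)/2 = 4.465, v̄ = (0.84+2.27)/2 = 1.555 → q = 6.1×4.465×1.555 = 42.35 ft³/s
Panel 2-3: Δb = 4.4 ft, d̄ = (7.53+4.47)/2 = 6, v̄ = (2.27+1.75)/2 = 2.01 → q = 4.4×6×2.01 = 53.06 ft³/s
Panel 3-4: Δb = 2 ft, d̄ = (4.47+2.30)/2 = 3.385, v̄ = (1.75+1.39)/2 = 1.57 → q = 2×3.385×1.57 = 10.63 ft³/s
Panel 4-5: Δb = 1 ft, d̄ = (2.30+1.73)/2 = 2.015, v̄ = (1.39+1.30)/2 = 1.345 → q = 1×2.015×1.345 = 2.710 ft³/s
Q = Σ q = 108.8 ft³/s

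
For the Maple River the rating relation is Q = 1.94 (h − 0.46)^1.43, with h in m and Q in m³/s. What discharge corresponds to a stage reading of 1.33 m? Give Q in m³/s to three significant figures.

1.59 m³/s

Q = 1.94 × (1.33 − 0.46)^1.43 = 1.94 × 0.87^1.43 = 1.590 m³/s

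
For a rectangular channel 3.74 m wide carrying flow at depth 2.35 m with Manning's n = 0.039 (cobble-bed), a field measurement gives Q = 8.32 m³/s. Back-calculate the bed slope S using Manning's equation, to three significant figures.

0.00129

A = b·y = 3.74 × 2.35 = 8.789 m²
P = b + 2y = 3.74 + 2×2.35 = 8.440 m
R = A/P = 8.789/8.440 = 1.041 m
S = (Q·n / (1·A·R^(2/3)))² = (8.32×0.039 / (1×8.789×1.027))² = 0.001291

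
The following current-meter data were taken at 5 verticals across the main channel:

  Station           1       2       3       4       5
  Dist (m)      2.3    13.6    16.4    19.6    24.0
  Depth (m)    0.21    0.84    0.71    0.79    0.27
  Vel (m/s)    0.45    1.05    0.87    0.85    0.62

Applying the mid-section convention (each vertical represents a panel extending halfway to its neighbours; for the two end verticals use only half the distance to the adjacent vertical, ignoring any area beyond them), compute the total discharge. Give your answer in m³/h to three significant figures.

41500 m³/h

w_1 = (13.6 − 2.3)/2 = 5.65 m; q_1 = 0.45 × 0.21 × 5.65 = 0.5339 m³/s
w_2 = (16.4 − 2.3)/2 = 7.05 m; q_2 = 1.05 × 0.84 × 7.05 = 6.218 m³/s
w_3 = (19.6 − 13.6)/2 = 3 m; q_3 = 0.87 × 0.71 × 3 = 1.853 m³/s
w_4 = (24.0 − 16.4)/2 = 3.8 m; q_4 = 0.85 × 0.79 × 3.8 = 2.552 m³/s
w_5 = (24.0 − 19.6)/2 = 2.2 m; q_5 = 0.62 × 0.27 × 2.2 = 0.3683 m³/s
Q = Σ qᵢ = 11.53 m³/s
= 11.53 × 3600 = 41490 m³/h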